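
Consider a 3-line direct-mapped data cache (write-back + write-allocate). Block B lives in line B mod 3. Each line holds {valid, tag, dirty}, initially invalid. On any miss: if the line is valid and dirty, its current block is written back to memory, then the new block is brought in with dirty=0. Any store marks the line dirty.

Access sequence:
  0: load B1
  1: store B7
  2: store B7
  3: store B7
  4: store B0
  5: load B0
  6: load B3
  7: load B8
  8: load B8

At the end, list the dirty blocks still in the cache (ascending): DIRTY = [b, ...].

DIRTY = [7]

0: R B1 → L1 miss [-]
1: W B7 → L1 miss [D]
2: W B7 → L1 hit [D]
3: W B7 → L1 hit [D]
4: W B0 → L0 miss [D]
5: R B0 → L0 hit [D]
6: R B3 → L0 miss wb→B0 [-]
7: R B8 → L2 miss [-]
8: R B8 → L2 hit [-]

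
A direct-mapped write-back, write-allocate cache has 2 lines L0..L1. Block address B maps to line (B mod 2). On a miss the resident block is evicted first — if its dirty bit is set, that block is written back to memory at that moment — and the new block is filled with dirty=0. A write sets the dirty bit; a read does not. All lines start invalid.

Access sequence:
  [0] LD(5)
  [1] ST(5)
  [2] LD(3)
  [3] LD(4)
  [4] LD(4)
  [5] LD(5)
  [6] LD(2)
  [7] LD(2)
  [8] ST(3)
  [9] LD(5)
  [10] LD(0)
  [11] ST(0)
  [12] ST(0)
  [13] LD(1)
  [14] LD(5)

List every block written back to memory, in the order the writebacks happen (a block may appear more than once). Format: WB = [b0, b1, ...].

  0 | R B5 → L1 miss [-]
  1 | W B5 → L1 hit [D]
  2 | R B3 → L1 miss wb→B5 [-]
  3 | R B4 → L0 miss [-]
  4 | R B4 → L0 hit [-]
  5 | R B5 → L1 miss [-]
  6 | R B2 → L0 miss [-]
  7 | R B2 → L0 hit [-]
  8 | W B3 → L1 miss [D]
  9 | R B5 → L1 miss wb→B3 [-]
  10 | R B0 → L0 miss [-]
  11 | W B0 → L0 hit [D]
  12 | W B0 → L0 hit [D]
  13 | R B1 → L1 miss [-]
  14 | R B5 → L1 miss [-]

WB = [5, 3]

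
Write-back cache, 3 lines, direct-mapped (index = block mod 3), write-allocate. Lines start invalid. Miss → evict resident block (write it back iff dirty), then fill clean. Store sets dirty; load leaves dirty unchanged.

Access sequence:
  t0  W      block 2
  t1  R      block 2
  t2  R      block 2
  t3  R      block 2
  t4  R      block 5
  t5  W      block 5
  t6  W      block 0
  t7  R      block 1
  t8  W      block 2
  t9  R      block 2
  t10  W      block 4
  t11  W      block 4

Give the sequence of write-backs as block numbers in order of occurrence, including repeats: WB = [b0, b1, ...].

0: W B2 → L2 miss [D]
1: R B2 → L2 hit [D]
2: R B2 → L2 hit [D]
3: R B2 → L2 hit [D]
4: R B5 → L2 miss wb→B2 [-]
5: W B5 → L2 hit [D]
6: W B0 → L0 miss [D]
7: R B1 → L1 miss [-]
8: W B2 → L2 miss wb→B5 [D]
9: R B2 → L2 hit [D]
10: W B4 → L1 miss [D]
11: W B4 → L1 hit [D]

WB = [2, 5]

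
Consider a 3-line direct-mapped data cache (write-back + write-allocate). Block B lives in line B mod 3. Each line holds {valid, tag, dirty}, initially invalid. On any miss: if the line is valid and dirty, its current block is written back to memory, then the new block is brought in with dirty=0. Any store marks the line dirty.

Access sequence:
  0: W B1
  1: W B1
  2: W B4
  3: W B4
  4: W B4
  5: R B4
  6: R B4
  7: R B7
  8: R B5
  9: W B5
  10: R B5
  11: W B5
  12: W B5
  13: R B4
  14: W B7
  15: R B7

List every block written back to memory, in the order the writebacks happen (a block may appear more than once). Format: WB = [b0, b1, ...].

WB = [1, 4]

  0 | W B1 → L1 miss [D]
  1 | W B1 → L1 hit [D]
  2 | W B4 → L1 miss wb→B1 [D]
  3 | W B4 → L1 hit [D]
  4 | W B4 → L1 hit [D]
  5 | R B4 → L1 hit [D]
  6 | R B4 → L1 hit [D]
  7 | R B7 → L1 miss wb→B4 [-]
  8 | R B5 → L2 miss [-]
  9 | W B5 → L2 hit [D]
  10 | R B5 → L2 hit [D]
  11 | W B5 → L2 hit [D]
  12 | W B5 → L2 hit [D]
  13 | R B4 → L1 miss [-]
  14 | W B7 → L1 miss [D]
  15 | R B7 → L1 hit [D]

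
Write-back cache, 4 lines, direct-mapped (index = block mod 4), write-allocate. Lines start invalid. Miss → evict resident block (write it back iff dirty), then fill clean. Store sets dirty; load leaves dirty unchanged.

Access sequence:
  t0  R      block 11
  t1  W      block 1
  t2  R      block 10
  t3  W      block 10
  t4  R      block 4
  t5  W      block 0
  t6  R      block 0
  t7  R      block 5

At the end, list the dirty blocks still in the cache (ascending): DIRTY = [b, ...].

0: R B11 -> L3 miss  d=-]
1: W B1 -> L1 miss  d=D]
2: R B10 -> L2 miss  d=-]
3: W B10 -> L2 hit  d=D]
4: R B4 -> L0 miss  d=-]
5: W B0 -> L0 miss  d=D]
6: R B0 -> L0 hit  d=D]
7: R B5 -> L1 miss wb->B1  d=-]

DIRTY = [0, 10]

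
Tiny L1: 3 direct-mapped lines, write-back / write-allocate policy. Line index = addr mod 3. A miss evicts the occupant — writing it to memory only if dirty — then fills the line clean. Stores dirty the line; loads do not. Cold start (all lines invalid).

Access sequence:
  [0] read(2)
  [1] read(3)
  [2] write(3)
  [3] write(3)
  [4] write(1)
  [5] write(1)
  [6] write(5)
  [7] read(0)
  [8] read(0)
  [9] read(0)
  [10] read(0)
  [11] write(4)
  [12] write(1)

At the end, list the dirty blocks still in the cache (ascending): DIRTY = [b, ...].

DIRTY = [1, 5]

  0 | R B2 → L2 miss [-]
  1 | R B3 → L0 miss [-]
  2 | W B3 → L0 hit [D]
  3 | W B3 → L0 hit [D]
  4 | W B1 → L1 miss [D]
  5 | W B1 → L1 hit [D]
  6 | W B5 → L2 miss [D]
  7 | R B0 → L0 miss wb→B3 [-]
  8 | R B0 → L0 hit [-]
  9 | R B0 → L0 hit [-]
  10 | R B0 → L0 hit [-]
  11 | W B4 → L1 miss wb→B1 [D]
  12 | W B1 → L1 miss wb→B4 [D]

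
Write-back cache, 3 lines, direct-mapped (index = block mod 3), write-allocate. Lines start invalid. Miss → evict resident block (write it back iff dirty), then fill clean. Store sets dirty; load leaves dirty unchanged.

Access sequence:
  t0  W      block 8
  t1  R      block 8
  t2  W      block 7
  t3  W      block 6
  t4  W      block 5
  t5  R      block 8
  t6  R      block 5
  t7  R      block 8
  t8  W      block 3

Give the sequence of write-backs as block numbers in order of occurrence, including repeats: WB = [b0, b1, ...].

0: W B8 → L2 miss [D]
1: R B8 → L2 hit [D]
2: W B7 → L1 miss [D]
3: W B6 → L0 miss [D]
4: W B5 → L2 miss wb→B8 [D]
5: R B8 → L2 miss wb→B5 [-]
6: R B5 → L2 miss [-]
7: R B8 → L2 miss [-]
8: W B3 → L0 miss wb→B6 [D]

WB = [8, 5, 6]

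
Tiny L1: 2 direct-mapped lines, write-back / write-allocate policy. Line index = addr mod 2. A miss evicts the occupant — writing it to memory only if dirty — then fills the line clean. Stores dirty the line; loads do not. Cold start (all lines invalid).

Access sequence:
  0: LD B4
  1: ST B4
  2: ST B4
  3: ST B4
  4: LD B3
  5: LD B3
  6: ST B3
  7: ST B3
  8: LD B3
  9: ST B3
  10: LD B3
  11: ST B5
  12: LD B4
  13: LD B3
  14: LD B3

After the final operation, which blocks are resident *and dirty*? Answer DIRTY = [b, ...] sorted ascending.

  0 | R B4 → L0 miss [-]
  1 | W B4 → L0 hit [D]
  2 | W B4 → L0 hit [D]
  3 | W B4 → L0 hit [D]
  4 | R B3 → L1 miss [-]
  5 | R B3 → L1 hit [-]
  6 | W B3 → L1 hit [D]
  7 | W B3 → L1 hit [D]
  8 | R B3 → L1 hit [D]
  9 | W B3 → L1 hit [D]
  10 | R B3 → L1 hit [D]
  11 | W B5 → L1 miss wb→B3 [D]
  12 | R B4 → L0 hit [D]
  13 | R B3 → L1 miss wb→B5 [-]
  14 | R B3 → L1 hit [-]

DIRTY = [4]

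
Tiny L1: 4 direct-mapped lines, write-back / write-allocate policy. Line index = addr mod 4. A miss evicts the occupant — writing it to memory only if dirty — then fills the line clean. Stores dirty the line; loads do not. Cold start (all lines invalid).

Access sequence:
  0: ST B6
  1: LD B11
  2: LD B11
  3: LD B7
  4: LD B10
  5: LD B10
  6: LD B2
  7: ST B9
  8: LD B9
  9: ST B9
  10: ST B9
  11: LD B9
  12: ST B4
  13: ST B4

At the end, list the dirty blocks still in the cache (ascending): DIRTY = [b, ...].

DIRTY = [4, 9]

  0 | W B6 → L2 miss [D]
  1 | R B11 → L3 miss [-]
  2 | R B11 → L3 hit [-]
  3 | R B7 → L3 miss [-]
  4 | R B10 → L2 miss wb→B6 [-]
  5 | R B10 → L2 hit [-]
  6 | R B2 → L2 miss [-]
  7 | W B9 → L1 miss [D]
  8 | R B9 → L1 hit [D]
  9 | W B9 → L1 hit [D]
  10 | W B9 → L1 hit [D]
  11 | R B9 → L1 hit [D]
  12 | W B4 → L0 miss [D]
  13 | W B4 → L0 hit [D]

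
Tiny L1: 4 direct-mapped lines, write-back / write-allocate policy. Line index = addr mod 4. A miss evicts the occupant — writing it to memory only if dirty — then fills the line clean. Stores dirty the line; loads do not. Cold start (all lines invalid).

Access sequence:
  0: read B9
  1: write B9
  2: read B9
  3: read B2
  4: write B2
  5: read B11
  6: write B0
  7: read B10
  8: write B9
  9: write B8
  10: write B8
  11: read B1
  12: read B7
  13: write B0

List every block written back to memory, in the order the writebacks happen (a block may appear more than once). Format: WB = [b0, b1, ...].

  0 | R B9 → L1 miss [-]
  1 | W B9 → L1 hit [D]
  2 | R B9 → L1 hit [D]
  3 | R B2 → L2 miss [-]
  4 | W B2 → L2 hit [D]
  5 | R B11 → L3 miss [-]
  6 | W B0 → L0 miss [D]
  7 | R B10 → L2 miss wb→B2 [-]
  8 | W B9 → L1 hit [D]
  9 | W B8 → L0 miss wb→B0 [D]
  10 | W B8 → L0 hit [D]
  11 | R B1 → L1 miss wb→B9 [-]
  12 | R B7 → L3 miss [-]
  13 | W B0 → L0 miss wb→B8 [D]

WB = [2, 0, 9, 8]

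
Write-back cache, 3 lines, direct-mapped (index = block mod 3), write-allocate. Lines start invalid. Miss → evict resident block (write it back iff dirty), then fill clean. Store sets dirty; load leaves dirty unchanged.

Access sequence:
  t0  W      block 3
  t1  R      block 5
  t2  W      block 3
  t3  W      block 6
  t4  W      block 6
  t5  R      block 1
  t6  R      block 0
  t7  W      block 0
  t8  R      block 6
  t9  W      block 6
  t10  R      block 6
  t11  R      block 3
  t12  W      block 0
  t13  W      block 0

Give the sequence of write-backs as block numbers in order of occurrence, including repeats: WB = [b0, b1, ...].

WB = [3, 6, 0, 6]

0: W B3 -> L0 miss  d=D]
1: R B5 -> L2 miss  d=-]
2: W B3 -> L0 hit  d=D]
3: W B6 -> L0 miss wb->B3  d=D]
4: W B6 -> L0 hit  d=D]
5: R B1 -> L1 miss  d=-]
6: R B0 -> L0 miss wb->B6  d=-]
7: W B0 -> L0 hit  d=D]
8: R B6 -> L0 miss wb->B0  d=-]
9: W B6 -> L0 hit  d=D]
10: R B6 -> L0 hit  d=D]
11: R B3 -> L0 miss wb->B6  d=-]
12: W B0 -> L0 miss  d=D]
13: W B0 -> L0 hit  d=D]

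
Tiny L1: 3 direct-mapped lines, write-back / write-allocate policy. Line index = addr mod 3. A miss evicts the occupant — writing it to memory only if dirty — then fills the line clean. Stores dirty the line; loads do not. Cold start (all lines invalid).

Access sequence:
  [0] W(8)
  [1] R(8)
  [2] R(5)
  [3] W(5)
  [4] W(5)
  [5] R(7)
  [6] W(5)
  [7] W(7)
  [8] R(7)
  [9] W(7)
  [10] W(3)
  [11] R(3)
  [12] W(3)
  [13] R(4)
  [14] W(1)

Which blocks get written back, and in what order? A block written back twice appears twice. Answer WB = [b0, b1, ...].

WB = [8, 7]

  0 | W B8 → L2 miss [D]
  1 | R B8 → L2 hit [D]
  2 | R B5 → L2 miss wb→B8 [-]
  3 | W B5 → L2 hit [D]
  4 | W B5 → L2 hit [D]
  5 | R B7 → L1 miss [-]
  6 | W B5 → L2 hit [D]
  7 | W B7 → L1 hit [D]
  8 | R B7 → L1 hit [D]
  9 | W B7 → L1 hit [D]
  10 | W B3 → L0 miss [D]
  11 | R B3 → L0 hit [D]
  12 | W B3 → L0 hit [D]
  13 | R B4 → L1 miss wb→B7 [-]
  14 | W B1 → L1 miss [D]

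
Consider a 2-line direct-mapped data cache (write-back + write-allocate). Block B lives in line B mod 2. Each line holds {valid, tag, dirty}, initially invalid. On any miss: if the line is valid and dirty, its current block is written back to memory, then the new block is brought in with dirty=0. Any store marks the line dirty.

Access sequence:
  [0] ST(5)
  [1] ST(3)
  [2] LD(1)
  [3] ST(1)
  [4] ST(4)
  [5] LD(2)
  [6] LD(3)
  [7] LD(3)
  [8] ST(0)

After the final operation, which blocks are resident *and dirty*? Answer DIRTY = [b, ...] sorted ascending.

DIRTY = [0]

0: W B5 -> L1 miss  d=D]
1: W B3 -> L1 miss wb->B5  d=D]
2: R B1 -> L1 miss wb->B3  d=-]
3: W B1 -> L1 hit  d=D]
4: W B4 -> L0 miss  d=D]
5: R B2 -> L0 miss wb->B4  d=-]
6: R B3 -> L1 miss wb->B1  d=-]
7: R B3 -> L1 hit  d=-]
8: W B0 -> L0 miss  d=D]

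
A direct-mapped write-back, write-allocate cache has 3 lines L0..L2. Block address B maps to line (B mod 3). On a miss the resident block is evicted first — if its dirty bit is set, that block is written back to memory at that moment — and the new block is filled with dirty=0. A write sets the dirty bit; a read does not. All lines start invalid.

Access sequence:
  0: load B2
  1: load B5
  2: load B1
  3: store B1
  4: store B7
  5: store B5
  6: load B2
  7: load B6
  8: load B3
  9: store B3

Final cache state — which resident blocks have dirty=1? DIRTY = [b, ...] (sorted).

DIRTY = [3, 7]

  0 | R B2 → L2 miss [-]
  1 | R B5 → L2 miss [-]
  2 | R B1 → L1 miss [-]
  3 | W B1 → L1 hit [D]
  4 | W B7 → L1 miss wb→B1 [D]
  5 | W B5 → L2 hit [D]
  6 | R B2 → L2 miss wb→B5 [-]
  7 | R B6 → L0 miss [-]
  8 | R B3 → L0 miss [-]
  9 | W B3 → L0 hit [D]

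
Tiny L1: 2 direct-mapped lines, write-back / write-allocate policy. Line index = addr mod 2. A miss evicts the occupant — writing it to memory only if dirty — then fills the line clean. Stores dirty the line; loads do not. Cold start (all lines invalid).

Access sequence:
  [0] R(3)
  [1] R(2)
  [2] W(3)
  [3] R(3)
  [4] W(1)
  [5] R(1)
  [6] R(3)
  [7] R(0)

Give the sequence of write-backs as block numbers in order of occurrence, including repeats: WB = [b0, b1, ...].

WB = [3, 1]

  0 | R B3 → L1 miss [-]
  1 | R B2 → L0 miss [-]
  2 | W B3 → L1 hit [D]
  3 | R B3 → L1 hit [D]
  4 | W B1 → L1 miss wb→B3 [D]
  5 | R B1 → L1 hit [D]
  6 | R B3 → L1 miss wb→B1 [-]
  7 | R B0 → L0 miss [-]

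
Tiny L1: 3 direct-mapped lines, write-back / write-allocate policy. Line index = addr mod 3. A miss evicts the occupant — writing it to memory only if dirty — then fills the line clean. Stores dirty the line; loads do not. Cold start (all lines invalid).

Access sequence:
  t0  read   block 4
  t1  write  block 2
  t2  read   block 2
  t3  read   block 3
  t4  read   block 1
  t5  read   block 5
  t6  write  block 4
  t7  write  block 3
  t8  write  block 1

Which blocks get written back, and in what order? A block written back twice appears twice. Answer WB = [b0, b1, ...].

0: R B4 -> L1 miss  d=-]
1: W B2 -> L2 miss  d=D]
2: R B2 -> L2 hit  d=D]
3: R B3 -> L0 miss  d=-]
4: R B1 -> L1 miss  d=-]
5: R B5 -> L2 miss wb->B2  d=-]
6: W B4 -> L1 miss  d=D]
7: W B3 -> L0 hit  d=D]
8: W B1 -> L1 miss wb->B4  d=D]

WB = [2, 4]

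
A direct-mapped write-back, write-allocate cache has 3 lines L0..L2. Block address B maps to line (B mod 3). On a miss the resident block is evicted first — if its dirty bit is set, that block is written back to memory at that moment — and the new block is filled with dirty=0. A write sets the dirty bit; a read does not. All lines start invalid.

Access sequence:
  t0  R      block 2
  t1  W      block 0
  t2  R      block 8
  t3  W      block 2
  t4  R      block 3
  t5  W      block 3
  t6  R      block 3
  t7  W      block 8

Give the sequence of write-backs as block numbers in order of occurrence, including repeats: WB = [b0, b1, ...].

  0 | R B2 → L2 miss [-]
  1 | W B0 → L0 miss [D]
  2 | R B8 → L2 miss [-]
  3 | W B2 → L2 miss [D]
  4 | R B3 → L0 miss wb→B0 [-]
  5 | W B3 → L0 hit [D]
  6 | R B3 → L0 hit [D]
  7 | W B8 → L2 miss wb→B2 [D]

WB = [0, 2]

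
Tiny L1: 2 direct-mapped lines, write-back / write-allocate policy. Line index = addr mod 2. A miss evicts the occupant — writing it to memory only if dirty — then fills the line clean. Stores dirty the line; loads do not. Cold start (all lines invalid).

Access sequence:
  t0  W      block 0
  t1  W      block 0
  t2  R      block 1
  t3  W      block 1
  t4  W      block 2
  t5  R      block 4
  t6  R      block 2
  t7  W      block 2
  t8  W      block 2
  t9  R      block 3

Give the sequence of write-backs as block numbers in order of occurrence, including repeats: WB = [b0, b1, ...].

0: W B0 -> L0 miss  d=D]
1: W B0 -> L0 hit  d=D]
2: R B1 -> L1 miss  d=-]
3: W B1 -> L1 hit  d=D]
4: W B2 -> L0 miss wb->B0  d=D]
5: R B4 -> L0 miss wb->B2  d=-]
6: R B2 -> L0 miss  d=-]
7: W B2 -> L0 hit  d=D]
8: W B2 -> L0 hit  d=D]
9: R B3 -> L1 miss wb->B1  d=-]

WB = [0, 2, 1]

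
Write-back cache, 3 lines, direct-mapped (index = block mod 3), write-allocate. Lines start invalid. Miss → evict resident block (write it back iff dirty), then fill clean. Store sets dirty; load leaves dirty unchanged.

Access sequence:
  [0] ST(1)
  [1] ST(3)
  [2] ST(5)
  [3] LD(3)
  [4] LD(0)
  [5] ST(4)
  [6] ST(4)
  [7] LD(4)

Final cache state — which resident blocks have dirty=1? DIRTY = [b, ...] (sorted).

  0 | W B1 → L1 miss [D]
  1 | W B3 → L0 miss [D]
  2 | W B5 → L2 miss [D]
  3 | R B3 → L0 hit [D]
  4 | R B0 → L0 miss wb→B3 [-]
  5 | W B4 → L1 miss wb→B1 [D]
  6 | W B4 → L1 hit [D]
  7 | R B4 → L1 hit [D]

DIRTY = [4, 5]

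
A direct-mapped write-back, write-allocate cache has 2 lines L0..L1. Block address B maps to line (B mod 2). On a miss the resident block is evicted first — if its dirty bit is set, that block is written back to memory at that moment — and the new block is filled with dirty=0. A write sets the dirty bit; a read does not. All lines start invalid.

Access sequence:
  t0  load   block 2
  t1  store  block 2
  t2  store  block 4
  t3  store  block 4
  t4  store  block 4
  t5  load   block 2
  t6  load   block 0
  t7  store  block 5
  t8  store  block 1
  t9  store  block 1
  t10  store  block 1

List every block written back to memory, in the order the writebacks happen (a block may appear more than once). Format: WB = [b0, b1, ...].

WB = [2, 4, 5]

  0 | R B2 → L0 miss [-]
  1 | W B2 → L0 hit [D]
  2 | W B4 → L0 miss wb→B2 [D]
  3 | W B4 → L0 hit [D]
  4 | W B4 → L0 hit [D]
  5 | R B2 → L0 miss wb→B4 [-]
  6 | R B0 → L0 miss [-]
  7 | W B5 → L1 miss [D]
  8 | W B1 → L1 miss wb→B5 [D]
  9 | W B1 → L1 hit [D]
  10 | W B1 → L1 hit [D]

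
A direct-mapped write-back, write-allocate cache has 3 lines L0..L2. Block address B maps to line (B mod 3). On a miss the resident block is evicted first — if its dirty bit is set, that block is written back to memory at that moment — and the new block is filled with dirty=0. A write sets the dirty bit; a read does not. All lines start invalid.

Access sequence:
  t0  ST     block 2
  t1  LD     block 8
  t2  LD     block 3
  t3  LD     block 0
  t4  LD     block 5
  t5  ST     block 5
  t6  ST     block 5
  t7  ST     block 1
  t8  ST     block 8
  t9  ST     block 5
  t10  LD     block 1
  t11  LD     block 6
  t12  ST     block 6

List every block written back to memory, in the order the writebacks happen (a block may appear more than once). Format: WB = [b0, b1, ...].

WB = [2, 5, 8]

  0 | W B2 → L2 miss [D]
  1 | R B8 → L2 miss wb→B2 [-]
  2 | R B3 → L0 miss [-]
  3 | R B0 → L0 miss [-]
  4 | R B5 → L2 miss [-]
  5 | W B5 → L2 hit [D]
  6 | W B5 → L2 hit [D]
  7 | W B1 → L1 miss [D]
  8 | W B8 → L2 miss wb→B5 [D]
  9 | W B5 → L2 miss wb→B8 [D]
  10 | R B1 → L1 hit [D]
  11 | R B6 → L0 miss [-]
  12 | W B6 → L0 hit [D]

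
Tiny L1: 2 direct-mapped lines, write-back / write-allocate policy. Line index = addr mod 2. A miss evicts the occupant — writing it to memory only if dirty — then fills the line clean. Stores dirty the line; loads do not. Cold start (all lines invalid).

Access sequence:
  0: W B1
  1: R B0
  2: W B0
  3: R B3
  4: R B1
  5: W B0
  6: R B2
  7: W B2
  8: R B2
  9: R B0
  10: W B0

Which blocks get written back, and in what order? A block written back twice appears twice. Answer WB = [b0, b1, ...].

0: W B1 -> L1 miss  d=D]
1: R B0 -> L0 miss  d=-]
2: W B0 -> L0 hit  d=D]
3: R B3 -> L1 miss wb->B1  d=-]
4: R B1 -> L1 miss  d=-]
5: W B0 -> L0 hit  d=D]
6: R B2 -> L0 miss wb->B0  d=-]
7: W B2 -> L0 hit  d=D]
8: R B2 -> L0 hit  d=D]
9: R B0 -> L0 miss wb->B2  d=-]
10: W B0 -> L0 hit  d=D]

WB = [1, 0, 2]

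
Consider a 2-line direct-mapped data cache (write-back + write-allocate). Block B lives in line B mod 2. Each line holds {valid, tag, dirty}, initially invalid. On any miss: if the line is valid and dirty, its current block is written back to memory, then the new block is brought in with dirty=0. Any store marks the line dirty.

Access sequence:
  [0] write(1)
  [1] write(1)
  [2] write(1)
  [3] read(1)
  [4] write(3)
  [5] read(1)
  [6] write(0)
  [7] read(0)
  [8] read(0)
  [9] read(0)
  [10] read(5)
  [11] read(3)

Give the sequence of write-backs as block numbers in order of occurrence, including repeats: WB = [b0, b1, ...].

WB = [1, 3]

0: W B1 → L1 miss [D]
1: W B1 → L1 hit [D]
2: W B1 → L1 hit [D]
3: R B1 → L1 hit [D]
4: W B3 → L1 miss wb→B1 [D]
5: R B1 → L1 miss wb→B3 [-]
6: W B0 → L0 miss [D]
7: R B0 → L0 hit [D]
8: R B0 → L0 hit [D]
9: R B0 → L0 hit [D]
10: R B5 → L1 miss [-]
11: R B3 → L1 miss [-]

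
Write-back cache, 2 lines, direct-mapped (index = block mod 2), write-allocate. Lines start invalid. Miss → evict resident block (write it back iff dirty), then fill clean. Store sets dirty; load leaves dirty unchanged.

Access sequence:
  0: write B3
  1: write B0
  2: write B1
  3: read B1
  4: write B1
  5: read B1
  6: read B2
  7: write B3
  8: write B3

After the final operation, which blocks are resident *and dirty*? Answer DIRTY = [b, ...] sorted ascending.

DIRTY = [3]

  0 | W B3 → L1 miss [D]
  1 | W B0 → L0 miss [D]
  2 | W B1 → L1 miss wb→B3 [D]
  3 | R B1 → L1 hit [D]
  4 | W B1 → L1 hit [D]
  5 | R B1 → L1 hit [D]
  6 | R B2 → L0 miss wb→B0 [-]
  7 | W B3 → L1 miss wb→B1 [D]
  8 | W B3 → L1 hit [D]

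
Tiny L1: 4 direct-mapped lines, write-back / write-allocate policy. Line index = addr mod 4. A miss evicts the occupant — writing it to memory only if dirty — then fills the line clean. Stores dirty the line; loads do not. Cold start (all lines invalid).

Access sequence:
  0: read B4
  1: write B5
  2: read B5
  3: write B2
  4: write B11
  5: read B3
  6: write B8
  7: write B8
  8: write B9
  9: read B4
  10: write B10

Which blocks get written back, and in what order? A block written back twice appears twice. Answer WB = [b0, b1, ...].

0: R B4 → L0 miss [-]
1: W B5 → L1 miss [D]
2: R B5 → L1 hit [D]
3: W B2 → L2 miss [D]
4: W B11 → L3 miss [D]
5: R B3 → L3 miss wb→B11 [-]
6: W B8 → L0 miss [D]
7: W B8 → L0 hit [D]
8: W B9 → L1 miss wb→B5 [D]
9: R B4 → L0 miss wb→B8 [-]
10: W B10 → L2 miss wb→B2 [D]

WB = [11, 5, 8, 2]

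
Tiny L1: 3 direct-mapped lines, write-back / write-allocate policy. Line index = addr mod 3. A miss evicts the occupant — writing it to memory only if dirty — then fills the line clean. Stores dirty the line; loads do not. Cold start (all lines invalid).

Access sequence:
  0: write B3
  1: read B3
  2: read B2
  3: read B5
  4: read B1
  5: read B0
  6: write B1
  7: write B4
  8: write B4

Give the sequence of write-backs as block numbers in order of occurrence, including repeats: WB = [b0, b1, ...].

WB = [3, 1]

0: W B3 -> L0 miss  d=D]
1: R B3 -> L0 hit  d=D]
2: R B2 -> L2 miss  d=-]
3: R B5 -> L2 miss  d=-]
4: R B1 -> L1 miss  d=-]
5: R B0 -> L0 miss wb->B3  d=-]
6: W B1 -> L1 hit  d=D]
7: W B4 -> L1 miss wb->B1  d=D]
8: W B4 -> L1 hit  d=D]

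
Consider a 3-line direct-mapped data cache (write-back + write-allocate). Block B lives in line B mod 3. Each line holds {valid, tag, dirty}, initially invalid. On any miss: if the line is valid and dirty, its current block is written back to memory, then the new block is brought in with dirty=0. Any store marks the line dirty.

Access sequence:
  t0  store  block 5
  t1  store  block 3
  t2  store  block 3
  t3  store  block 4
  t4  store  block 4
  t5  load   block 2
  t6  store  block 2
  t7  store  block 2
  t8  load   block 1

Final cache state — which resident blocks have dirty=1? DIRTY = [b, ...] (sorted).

  0 | W B5 → L2 miss [D]
  1 | W B3 → L0 miss [D]
  2 | W B3 → L0 hit [D]
  3 | W B4 → L1 miss [D]
  4 | W B4 → L1 hit [D]
  5 | R B2 → L2 miss wb→B5 [-]
  6 | W B2 → L2 hit [D]
  7 | W B2 → L2 hit [D]
  8 | R B1 → L1 miss wb→B4 [-]

DIRTY = [2, 3]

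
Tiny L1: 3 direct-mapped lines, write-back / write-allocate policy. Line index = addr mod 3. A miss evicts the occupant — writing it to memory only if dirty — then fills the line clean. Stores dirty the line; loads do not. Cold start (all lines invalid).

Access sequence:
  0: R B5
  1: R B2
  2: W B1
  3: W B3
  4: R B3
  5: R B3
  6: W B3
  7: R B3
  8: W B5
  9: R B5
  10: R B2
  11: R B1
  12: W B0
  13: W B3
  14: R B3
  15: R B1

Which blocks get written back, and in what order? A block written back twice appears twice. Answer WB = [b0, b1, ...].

0: R B5 -> L2 miss  d=-]
1: R B2 -> L2 miss  d=-]
2: W B1 -> L1 miss  d=D]
3: W B3 -> L0 miss  d=D]
4: R B3 -> L0 hit  d=D]
5: R B3 -> L0 hit  d=D]
6: W B3 -> L0 hit  d=D]
7: R B3 -> L0 hit  d=D]
8: W B5 -> L2 miss  d=D]
9: R B5 -> L2 hit  d=D]
10: R B2 -> L2 miss wb->B5  d=-]
11: R B1 -> L1 hit  d=D]
12: W B0 -> L0 miss wb->B3  d=D]
13: W B3 -> L0 miss wb->B0  d=D]
14: R B3 -> L0 hit  d=D]
15: R B1 -> L1 hit  d=D]

WB = [5, 3, 0]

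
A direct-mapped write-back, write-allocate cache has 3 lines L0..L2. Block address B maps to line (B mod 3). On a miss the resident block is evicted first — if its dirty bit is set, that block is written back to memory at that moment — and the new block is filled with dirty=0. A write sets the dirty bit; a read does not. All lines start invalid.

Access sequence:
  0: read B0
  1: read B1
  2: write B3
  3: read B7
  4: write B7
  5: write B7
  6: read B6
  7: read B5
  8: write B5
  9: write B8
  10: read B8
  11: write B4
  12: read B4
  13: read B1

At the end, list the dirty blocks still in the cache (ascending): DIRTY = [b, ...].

  0 | R B0 → L0 miss [-]
  1 | R B1 → L1 miss [-]
  2 | W B3 → L0 miss [D]
  3 | R B7 → L1 miss [-]
  4 | W B7 → L1 hit [D]
  5 | W B7 → L1 hit [D]
  6 | R B6 → L0 miss wb→B3 [-]
  7 | R B5 → L2 miss [-]
  8 | W B5 → L2 hit [D]
  9 | W B8 → L2 miss wb→B5 [D]
  10 | R B8 → L2 hit [D]
  11 | W B4 → L1 miss wb→B7 [D]
  12 | R B4 → L1 hit [D]
  13 | R B1 → L1 miss wb→B4 [-]

DIRTY = [8]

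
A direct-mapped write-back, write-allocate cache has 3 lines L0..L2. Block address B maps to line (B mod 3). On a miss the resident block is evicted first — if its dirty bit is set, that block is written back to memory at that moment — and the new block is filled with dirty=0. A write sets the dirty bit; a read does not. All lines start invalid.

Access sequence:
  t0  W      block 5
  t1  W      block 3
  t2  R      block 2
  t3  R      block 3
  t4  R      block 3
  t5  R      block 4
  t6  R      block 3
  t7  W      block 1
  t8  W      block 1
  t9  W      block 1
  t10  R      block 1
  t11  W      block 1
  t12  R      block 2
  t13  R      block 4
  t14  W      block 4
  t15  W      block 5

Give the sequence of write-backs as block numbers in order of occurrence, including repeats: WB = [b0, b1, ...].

  0 | W B5 → L2 miss [D]
  1 | W B3 → L0 miss [D]
  2 | R B2 → L2 miss wb→B5 [-]
  3 | R B3 → L0 hit [D]
  4 | R B3 → L0 hit [D]
  5 | R B4 → L1 miss [-]
  6 | R B3 → L0 hit [D]
  7 | W B1 → L1 miss [D]
  8 | W B1 → L1 hit [D]
  9 | W B1 → L1 hit [D]
  10 | R B1 → L1 hit [D]
  11 | W B1 → L1 hit [D]
  12 | R B2 → L2 hit [-]
  13 | R B4 → L1 miss wb→B1 [-]
  14 | W B4 → L1 hit [D]
  15 | W B5 → L2 miss [D]

WB = [5, 1]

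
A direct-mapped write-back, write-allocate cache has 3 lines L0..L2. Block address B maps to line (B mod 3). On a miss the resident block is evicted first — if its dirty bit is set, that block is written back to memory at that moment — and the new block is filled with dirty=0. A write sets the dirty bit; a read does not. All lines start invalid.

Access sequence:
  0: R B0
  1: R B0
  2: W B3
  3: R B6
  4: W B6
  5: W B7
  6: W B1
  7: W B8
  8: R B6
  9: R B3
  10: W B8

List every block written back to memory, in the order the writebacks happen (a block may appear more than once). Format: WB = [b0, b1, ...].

  0 | R B0 → L0 miss [-]
  1 | R B0 → L0 hit [-]
  2 | W B3 → L0 miss [D]
  3 | R B6 → L0 miss wb→B3 [-]
  4 | W B6 → L0 hit [D]
  5 | W B7 → L1 miss [D]
  6 | W B1 → L1 miss wb→B7 [D]
  7 | W B8 → L2 miss [D]
  8 | R B6 → L0 hit [D]
  9 | R B3 → L0 miss wb→B6 [-]
  10 | W B8 → L2 hit [D]

WB = [3, 7, 6]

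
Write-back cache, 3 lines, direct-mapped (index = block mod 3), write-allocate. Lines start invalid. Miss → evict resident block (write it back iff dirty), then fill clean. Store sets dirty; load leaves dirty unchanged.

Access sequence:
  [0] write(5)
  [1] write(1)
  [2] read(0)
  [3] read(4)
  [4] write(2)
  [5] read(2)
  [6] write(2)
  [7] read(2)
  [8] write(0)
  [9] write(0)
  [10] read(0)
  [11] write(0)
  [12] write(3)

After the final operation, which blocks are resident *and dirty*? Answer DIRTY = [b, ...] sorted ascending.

  0 | W B5 → L2 miss [D]
  1 | W B1 → L1 miss [D]
  2 | R B0 → L0 miss [-]
  3 | R B4 → L1 miss wb→B1 [-]
  4 | W B2 → L2 miss wb→B5 [D]
  5 | R B2 → L2 hit [D]
  6 | W B2 → L2 hit [D]
  7 | R B2 → L2 hit [D]
  8 | W B0 → L0 hit [D]
  9 | W B0 → L0 hit [D]
  10 | R B0 → L0 hit [D]
  11 | W B0 → L0 hit [D]
  12 | W B3 → L0 miss wb→B0 [D]

DIRTY = [2, 3]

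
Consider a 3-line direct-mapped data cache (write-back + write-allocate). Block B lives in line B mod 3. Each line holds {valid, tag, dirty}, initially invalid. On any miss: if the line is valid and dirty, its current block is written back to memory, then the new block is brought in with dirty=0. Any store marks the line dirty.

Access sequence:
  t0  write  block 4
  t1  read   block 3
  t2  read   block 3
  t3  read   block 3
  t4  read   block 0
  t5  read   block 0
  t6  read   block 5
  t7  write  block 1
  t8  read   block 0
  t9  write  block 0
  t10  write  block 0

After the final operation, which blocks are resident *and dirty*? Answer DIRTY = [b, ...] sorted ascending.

DIRTY = [0, 1]

0: W B4 -> L1 miss  d=D]
1: R B3 -> L0 miss  d=-]
2: R B3 -> L0 hit  d=-]
3: R B3 -> L0 hit  d=-]
4: R B0 -> L0 miss  d=-]
5: R B0 -> L0 hit  d=-]
6: R B5 -> L2 miss  d=-]
7: W B1 -> L1 miss wb->B4  d=D]
8: R B0 -> L0 hit  d=-]
9: W B0 -> L0 hit  d=D]
10: W B0 -> L0 hit  d=D]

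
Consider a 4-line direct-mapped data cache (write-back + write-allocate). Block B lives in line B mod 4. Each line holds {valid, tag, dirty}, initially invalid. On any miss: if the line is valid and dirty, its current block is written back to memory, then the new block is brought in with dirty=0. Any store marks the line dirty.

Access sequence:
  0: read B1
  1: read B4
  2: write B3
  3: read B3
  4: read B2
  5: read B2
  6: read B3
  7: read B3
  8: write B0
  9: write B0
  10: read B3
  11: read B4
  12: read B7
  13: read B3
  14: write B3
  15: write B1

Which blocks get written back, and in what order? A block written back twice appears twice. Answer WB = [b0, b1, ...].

  0 | R B1 → L1 miss [-]
  1 | R B4 → L0 miss [-]
  2 | W B3 → L3 miss [D]
  3 | R B3 → L3 hit [D]
  4 | R B2 → L2 miss [-]
  5 | R B2 → L2 hit [-]
  6 | R B3 → L3 hit [D]
  7 | R B3 → L3 hit [D]
  8 | W B0 → L0 miss [D]
  9 | W B0 → L0 hit [D]
  10 | R B3 → L3 hit [D]
  11 | R B4 → L0 miss wb→B0 [-]
  12 | R B7 → L3 miss wb→B3 [-]
  13 | R B3 → L3 miss [-]
  14 | W B3 → L3 hit [D]
  15 | W B1 → L1 hit [D]

WB = [0, 3]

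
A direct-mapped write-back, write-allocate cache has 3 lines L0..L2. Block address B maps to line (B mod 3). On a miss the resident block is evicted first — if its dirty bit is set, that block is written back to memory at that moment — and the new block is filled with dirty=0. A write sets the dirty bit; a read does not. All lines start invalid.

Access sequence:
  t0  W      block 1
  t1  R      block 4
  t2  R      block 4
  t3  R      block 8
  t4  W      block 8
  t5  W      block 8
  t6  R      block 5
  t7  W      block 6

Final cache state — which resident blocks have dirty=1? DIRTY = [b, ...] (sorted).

0: W B1 → L1 miss [D]
1: R B4 → L1 miss wb→B1 [-]
2: R B4 → L1 hit [-]
3: R B8 → L2 miss [-]
4: W B8 → L2 hit [D]
5: W B8 → L2 hit [D]
6: R B5 → L2 miss wb→B8 [-]
7: W B6 → L0 miss [D]

DIRTY = [6]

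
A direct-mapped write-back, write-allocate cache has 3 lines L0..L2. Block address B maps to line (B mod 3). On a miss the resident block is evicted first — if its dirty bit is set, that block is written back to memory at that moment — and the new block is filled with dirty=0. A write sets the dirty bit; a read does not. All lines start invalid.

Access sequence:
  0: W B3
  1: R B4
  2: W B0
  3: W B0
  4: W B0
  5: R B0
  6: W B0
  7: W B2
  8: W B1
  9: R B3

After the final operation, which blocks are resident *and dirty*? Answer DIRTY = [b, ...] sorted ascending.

  0 | W B3 → L0 miss [D]
  1 | R B4 → L1 miss [-]
  2 | W B0 → L0 miss wb→B3 [D]
  3 | W B0 → L0 hit [D]
  4 | W B0 → L0 hit [D]
  5 | R B0 → L0 hit [D]
  6 | W B0 → L0 hit [D]
  7 | W B2 → L2 miss [D]
  8 | W B1 → L1 miss [D]
  9 | R B3 → L0 miss wb→B0 [-]

DIRTY = [1, 2]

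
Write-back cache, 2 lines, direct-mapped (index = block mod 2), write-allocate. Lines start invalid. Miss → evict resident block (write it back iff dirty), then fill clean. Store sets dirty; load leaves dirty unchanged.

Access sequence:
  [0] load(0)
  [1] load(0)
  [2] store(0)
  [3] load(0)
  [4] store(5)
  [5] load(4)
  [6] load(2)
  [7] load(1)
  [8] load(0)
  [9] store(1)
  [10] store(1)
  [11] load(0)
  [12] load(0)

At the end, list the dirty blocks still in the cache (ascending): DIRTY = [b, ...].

  0 | R B0 → L0 miss [-]
  1 | R B0 → L0 hit [-]
  2 | W B0 → L0 hit [D]
  3 | R B0 → L0 hit [D]
  4 | W B5 → L1 miss [D]
  5 | R B4 → L0 miss wb→B0 [-]
  6 | R B2 → L0 miss [-]
  7 | R B1 → L1 miss wb→B5 [-]
  8 | R B0 → L0 miss [-]
  9 | W B1 → L1 hit [D]
  10 | W B1 → L1 hit [D]
  11 | R B0 → L0 hit [-]
  12 | R B0 → L0 hit [-]

DIRTY = [1]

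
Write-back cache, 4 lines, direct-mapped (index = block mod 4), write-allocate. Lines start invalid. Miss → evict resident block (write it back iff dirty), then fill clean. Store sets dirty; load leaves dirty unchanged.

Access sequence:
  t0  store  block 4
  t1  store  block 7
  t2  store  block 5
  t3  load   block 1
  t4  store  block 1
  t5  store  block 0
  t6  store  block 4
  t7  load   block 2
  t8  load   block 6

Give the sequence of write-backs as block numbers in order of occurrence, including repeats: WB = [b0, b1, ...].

WB = [5, 4, 0]

  0 | W B4 → L0 miss [D]
  1 | W B7 → L3 miss [D]
  2 | W B5 → L1 miss [D]
  3 | R B1 → L1 miss wb→B5 [-]
  4 | W B1 → L1 hit [D]
  5 | W B0 → L0 miss wb→B4 [D]
  6 | W B4 → L0 miss wb→B0 [D]
  7 | R B2 → L2 miss [-]
  8 | R B6 → L2 miss [-]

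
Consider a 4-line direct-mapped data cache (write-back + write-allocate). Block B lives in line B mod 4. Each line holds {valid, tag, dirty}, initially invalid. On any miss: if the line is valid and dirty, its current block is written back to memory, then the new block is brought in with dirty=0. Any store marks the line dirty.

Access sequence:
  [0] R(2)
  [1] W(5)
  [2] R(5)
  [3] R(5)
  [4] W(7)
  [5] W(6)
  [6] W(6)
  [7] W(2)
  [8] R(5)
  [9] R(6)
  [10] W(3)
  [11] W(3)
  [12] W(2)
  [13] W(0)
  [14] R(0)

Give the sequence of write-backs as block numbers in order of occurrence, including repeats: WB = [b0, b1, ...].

WB = [6, 2, 7]

0: R B2 -> L2 miss  d=-]
1: W B5 -> L1 miss  d=D]
2: R B5 -> L1 hit  d=D]
3: R B5 -> L1 hit  d=D]
4: W B7 -> L3 miss  d=D]
5: W B6 -> L2 miss  d=D]
6: W B6 -> L2 hit  d=D]
7: W B2 -> L2 miss wb->B6  d=D]
8: R B5 -> L1 hit  d=D]
9: R B6 -> L2 miss wb->B2  d=-]
10: W B3 -> L3 miss wb->B7  d=D]
11: W B3 -> L3 hit  d=D]
12: W B2 -> L2 miss  d=D]
13: W B0 -> L0 miss  d=D]
14: R B0 -> L0 hit  d=D]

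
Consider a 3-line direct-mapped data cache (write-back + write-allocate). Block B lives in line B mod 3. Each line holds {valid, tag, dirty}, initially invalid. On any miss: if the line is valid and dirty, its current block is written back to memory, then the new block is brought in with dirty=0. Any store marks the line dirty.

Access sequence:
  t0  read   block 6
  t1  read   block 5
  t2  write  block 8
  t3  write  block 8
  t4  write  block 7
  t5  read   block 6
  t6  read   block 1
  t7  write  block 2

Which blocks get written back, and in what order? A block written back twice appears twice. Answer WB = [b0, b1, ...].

WB = [7, 8]

0: R B6 → L0 miss [-]
1: R B5 → L2 miss [-]
2: W B8 → L2 miss [D]
3: W B8 → L2 hit [D]
4: W B7 → L1 miss [D]
5: R B6 → L0 hit [-]
6: R B1 → L1 miss wb→B7 [-]
7: W B2 → L2 miss wb→B8 [D]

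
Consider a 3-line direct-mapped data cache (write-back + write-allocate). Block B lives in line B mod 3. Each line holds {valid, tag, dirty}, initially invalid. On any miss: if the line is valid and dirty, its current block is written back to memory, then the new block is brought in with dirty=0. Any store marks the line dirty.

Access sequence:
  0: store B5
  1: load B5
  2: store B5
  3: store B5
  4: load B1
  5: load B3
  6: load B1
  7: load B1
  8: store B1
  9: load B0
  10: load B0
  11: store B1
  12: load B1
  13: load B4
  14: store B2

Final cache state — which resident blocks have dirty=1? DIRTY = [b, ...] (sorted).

0: W B5 -> L2 miss  d=D]
1: R B5 -> L2 hit  d=D]
2: W B5 -> L2 hit  d=D]
3: W B5 -> L2 hit  d=D]
4: R B1 -> L1 miss  d=-]
5: R B3 -> L0 miss  d=-]
6: R B1 -> L1 hit  d=-]
7: R B1 -> L1 hit  d=-]
8: W B1 -> L1 hit  d=D]
9: R B0 -> L0 miss  d=-]
10: R B0 -> L0 hit  d=-]
11: W B1 -> L1 hit  d=D]
12: R B1 -> L1 hit  d=D]
13: R B4 -> L1 miss wb->B1  d=-]
14: W B2 -> L2 miss wb->B5  d=D]

DIRTY = [2]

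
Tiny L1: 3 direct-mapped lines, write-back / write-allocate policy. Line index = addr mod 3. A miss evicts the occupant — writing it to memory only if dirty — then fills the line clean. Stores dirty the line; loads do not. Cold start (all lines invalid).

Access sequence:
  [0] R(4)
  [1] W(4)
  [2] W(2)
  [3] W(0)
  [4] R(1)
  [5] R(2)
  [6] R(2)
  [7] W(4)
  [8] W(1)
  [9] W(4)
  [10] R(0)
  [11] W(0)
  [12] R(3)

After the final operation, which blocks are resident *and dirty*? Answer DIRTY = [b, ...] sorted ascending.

0: R B4 → L1 miss [-]
1: W B4 → L1 hit [D]
2: W B2 → L2 miss [D]
3: W B0 → L0 miss [D]
4: R B1 → L1 miss wb→B4 [-]
5: R B2 → L2 hit [D]
6: R B2 → L2 hit [D]
7: W B4 → L1 miss [D]
8: W B1 → L1 miss wb→B4 [D]
9: W B4 → L1 miss wb→B1 [D]
10: R B0 → L0 hit [D]
11: W B0 → L0 hit [D]
12: R B3 → L0 miss wb→B0 [-]

DIRTY = [2, 4]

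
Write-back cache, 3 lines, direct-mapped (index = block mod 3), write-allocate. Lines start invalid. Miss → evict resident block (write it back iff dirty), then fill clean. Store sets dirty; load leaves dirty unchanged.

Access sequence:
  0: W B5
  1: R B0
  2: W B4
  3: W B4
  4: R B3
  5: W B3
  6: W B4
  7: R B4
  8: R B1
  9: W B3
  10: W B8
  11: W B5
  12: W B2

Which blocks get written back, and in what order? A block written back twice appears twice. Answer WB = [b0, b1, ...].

0: W B5 -> L2 miss  d=D]
1: R B0 -> L0 miss  d=-]
2: W B4 -> L1 miss  d=D]
3: W B4 -> L1 hit  d=D]
4: R B3 -> L0 miss  d=-]
5: W B3 -> L0 hit  d=D]
6: W B4 -> L1 hit  d=D]
7: R B4 -> L1 hit  d=D]
8: R B1 -> L1 miss wb->B4  d=-]
9: W B3 -> L0 hit  d=D]
10: W B8 -> L2 miss wb->B5  d=D]
11: W B5 -> L2 miss wb->B8  d=D]
12: W B2 -> L2 miss wb->B5  d=D]

WB = [4, 5, 8, 5]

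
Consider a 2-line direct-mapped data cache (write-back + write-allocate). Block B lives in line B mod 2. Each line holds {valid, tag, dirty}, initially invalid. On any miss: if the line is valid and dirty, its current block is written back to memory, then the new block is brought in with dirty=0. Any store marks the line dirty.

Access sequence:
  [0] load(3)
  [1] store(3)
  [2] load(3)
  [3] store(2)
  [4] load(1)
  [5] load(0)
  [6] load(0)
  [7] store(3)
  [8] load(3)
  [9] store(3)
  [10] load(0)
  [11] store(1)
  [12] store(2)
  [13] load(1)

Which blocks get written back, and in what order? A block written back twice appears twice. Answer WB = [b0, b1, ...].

0: R B3 → L1 miss [-]
1: W B3 → L1 hit [D]
2: R B3 → L1 hit [D]
3: W B2 → L0 miss [D]
4: R B1 → L1 miss wb→B3 [-]
5: R B0 → L0 miss wb→B2 [-]
6: R B0 → L0 hit [-]
7: W B3 → L1 miss [D]
8: R B3 → L1 hit [D]
9: W B3 → L1 hit [D]
10: R B0 → L0 hit [-]
11: W B1 → L1 miss wb→B3 [D]
12: W B2 → L0 miss [D]
13: R B1 → L1 hit [D]

WB = [3, 2, 3]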